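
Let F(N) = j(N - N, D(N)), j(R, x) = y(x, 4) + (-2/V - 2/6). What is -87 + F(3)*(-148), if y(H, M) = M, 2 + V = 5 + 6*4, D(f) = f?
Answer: -16705/27 ≈ -618.70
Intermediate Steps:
V = 27 (V = -2 + (5 + 6*4) = -2 + (5 + 24) = -2 + 29 = 27)
j(R, x) = 97/27 (j(R, x) = 4 + (-2/27 - 2/6) = 4 + (-2*1/27 - 2*1/6) = 4 + (-2/27 - 1/3) = 4 - 11/27 = 97/27)
F(N) = 97/27
-87 + F(3)*(-148) = -87 + (97/27)*(-148) = -87 - 14356/27 = -16705/27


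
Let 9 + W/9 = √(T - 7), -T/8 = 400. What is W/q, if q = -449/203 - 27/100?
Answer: 1644300/50381 - 182700*I*√3207/50381 ≈ 32.637 - 205.36*I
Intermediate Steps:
T = -3200 (T = -8*400 = -3200)
W = -81 + 9*I*√3207 (W = -81 + 9*√(-3200 - 7) = -81 + 9*√(-3207) = -81 + 9*(I*√3207) = -81 + 9*I*√3207 ≈ -81.0 + 509.67*I)
q = -50381/20300 (q = -449*1/203 - 27*1/100 = -449/203 - 27/100 = -50381/20300 ≈ -2.4818)
W/q = (-81 + 9*I*√3207)/(-50381/20300) = (-81 + 9*I*√3207)*(-20300/50381) = 1644300/50381 - 182700*I*√3207/50381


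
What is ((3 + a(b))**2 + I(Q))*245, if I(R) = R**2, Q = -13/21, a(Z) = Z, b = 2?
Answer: 55970/9 ≈ 6218.9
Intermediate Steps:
Q = -13/21 (Q = -13*1/21 = -13/21 ≈ -0.61905)
((3 + a(b))**2 + I(Q))*245 = ((3 + 2)**2 + (-13/21)**2)*245 = (5**2 + 169/441)*245 = (25 + 169/441)*245 = (11194/441)*245 = 55970/9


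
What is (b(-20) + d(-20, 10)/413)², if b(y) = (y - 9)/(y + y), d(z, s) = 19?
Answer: 162231169/272910400 ≈ 0.59445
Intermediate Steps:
b(y) = (-9 + y)/(2*y) (b(y) = (-9 + y)/((2*y)) = (-9 + y)*(1/(2*y)) = (-9 + y)/(2*y))
(b(-20) + d(-20, 10)/413)² = ((½)*(-9 - 20)/(-20) + 19/413)² = ((½)*(-1/20)*(-29) + 19*(1/413))² = (29/40 + 19/413)² = (12737/16520)² = 162231169/272910400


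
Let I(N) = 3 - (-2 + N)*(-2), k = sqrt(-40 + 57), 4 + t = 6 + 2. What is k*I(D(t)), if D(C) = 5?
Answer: 9*sqrt(17) ≈ 37.108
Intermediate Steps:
t = 4 (t = -4 + (6 + 2) = -4 + 8 = 4)
k = sqrt(17) ≈ 4.1231
I(N) = -1 + 2*N (I(N) = 3 - (4 - 2*N) = 3 + (-4 + 2*N) = -1 + 2*N)
k*I(D(t)) = sqrt(17)*(-1 + 2*5) = sqrt(17)*(-1 + 10) = sqrt(17)*9 = 9*sqrt(17)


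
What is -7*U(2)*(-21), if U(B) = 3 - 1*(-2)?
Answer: 735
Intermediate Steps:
U(B) = 5 (U(B) = 3 + 2 = 5)
-7*U(2)*(-21) = -7*5*(-21) = -35*(-21) = 735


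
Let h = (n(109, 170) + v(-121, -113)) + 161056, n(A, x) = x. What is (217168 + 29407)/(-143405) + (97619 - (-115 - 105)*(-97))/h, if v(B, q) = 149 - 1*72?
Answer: -5766899446/4626331343 ≈ -1.2465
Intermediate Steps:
v(B, q) = 77 (v(B, q) = 149 - 72 = 77)
h = 161303 (h = (170 + 77) + 161056 = 247 + 161056 = 161303)
(217168 + 29407)/(-143405) + (97619 - (-115 - 105)*(-97))/h = (217168 + 29407)/(-143405) + (97619 - (-115 - 105)*(-97))/161303 = 246575*(-1/143405) + (97619 - (-220)*(-97))*(1/161303) = -49315/28681 + (97619 - 1*21340)*(1/161303) = -49315/28681 + (97619 - 21340)*(1/161303) = -49315/28681 + 76279*(1/161303) = -49315/28681 + 76279/161303 = -5766899446/4626331343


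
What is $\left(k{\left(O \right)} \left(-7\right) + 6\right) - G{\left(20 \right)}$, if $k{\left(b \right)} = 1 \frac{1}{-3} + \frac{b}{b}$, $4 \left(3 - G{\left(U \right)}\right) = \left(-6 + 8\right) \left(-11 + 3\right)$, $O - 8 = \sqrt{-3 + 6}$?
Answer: $- \frac{17}{3} \approx -5.6667$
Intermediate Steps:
$O = 8 + \sqrt{3}$ ($O = 8 + \sqrt{-3 + 6} = 8 + \sqrt{3} \approx 9.7321$)
$G{\left(U \right)} = 7$ ($G{\left(U \right)} = 3 - \frac{\left(-6 + 8\right) \left(-11 + 3\right)}{4} = 3 - \frac{2 \left(-8\right)}{4} = 3 - -4 = 3 + 4 = 7$)
$k{\left(b \right)} = \frac{2}{3}$ ($k{\left(b \right)} = 1 \left(- \frac{1}{3}\right) + 1 = - \frac{1}{3} + 1 = \frac{2}{3}$)
$\left(k{\left(O \right)} \left(-7\right) + 6\right) - G{\left(20 \right)} = \left(\frac{2}{3} \left(-7\right) + 6\right) - 7 = \left(- \frac{14}{3} + 6\right) - 7 = \frac{4}{3} - 7 = - \frac{17}{3}$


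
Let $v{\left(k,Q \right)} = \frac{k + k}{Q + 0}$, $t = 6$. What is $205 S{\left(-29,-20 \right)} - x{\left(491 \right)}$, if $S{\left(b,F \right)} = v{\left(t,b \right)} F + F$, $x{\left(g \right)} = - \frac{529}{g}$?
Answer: $- \frac{34207359}{14239} \approx -2402.4$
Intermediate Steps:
$v{\left(k,Q \right)} = \frac{2 k}{Q}$
$S{\left(b,F \right)} = F + \frac{12 F}{b}$ ($S{\left(b,F \right)} = 2 \cdot 6 \frac{1}{b} F + F = \frac{12}{b} F + F = \frac{12 F}{b} + F = F + \frac{12 F}{b}$)
$205 S{\left(-29,-20 \right)} - x{\left(491 \right)} = 205 \left(- \frac{20 \left(12 - 29\right)}{-29}\right) - - \frac{529}{491} = 205 \left(\left(-20\right) \left(- \frac{1}{29}\right) \left(-17\right)\right) - \left(-529\right) \frac{1}{491} = 205 \left(- \frac{340}{29}\right) - - \frac{529}{491} = - \frac{69700}{29} + \frac{529}{491} = - \frac{34207359}{14239}$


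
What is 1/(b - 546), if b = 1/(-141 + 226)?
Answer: -85/46409 ≈ -0.0018315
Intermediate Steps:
b = 1/85 ≈ 0.011765
1/(b - 546) = 1/(1/85 - 546) = 1/(-46409/85) = -85/46409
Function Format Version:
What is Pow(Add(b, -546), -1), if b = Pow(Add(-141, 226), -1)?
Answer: Rational(-85, 46409) ≈ -0.0018315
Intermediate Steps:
b = Rational(1, 85) (b = Pow(85, -1) = Rational(1, 85) ≈ 0.011765)
Pow(Add(b, -546), -1) = Pow(Add(Rational(1, 85), -546), -1) = Pow(Rational(-46409, 85), -1) = Rational(-85, 46409)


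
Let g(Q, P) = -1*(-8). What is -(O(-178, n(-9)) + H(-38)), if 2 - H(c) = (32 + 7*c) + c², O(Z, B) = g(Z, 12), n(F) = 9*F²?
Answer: 1200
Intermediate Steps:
g(Q, P) = 8
O(Z, B) = 8
H(c) = -30 - c² - 7*c (H(c) = 2 - ((32 + 7*c) + c²) = 2 - (32 + c² + 7*c) = 2 + (-32 - c² - 7*c) = -30 - c² - 7*c)
-(O(-178, n(-9)) + H(-38)) = -(8 + (-30 - 1*(-38)² - 7*(-38))) = -(8 + (-30 - 1*1444 + 266)) = -(8 + (-30 - 1444 + 266)) = -(8 - 1208) = -1*(-1200) = 1200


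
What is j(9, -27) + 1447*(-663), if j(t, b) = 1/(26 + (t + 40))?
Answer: -71952074/75 ≈ -9.5936e+5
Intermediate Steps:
j(t, b) = 1/(66 + t) (j(t, b) = 1/(26 + (40 + t)) = 1/(66 + t))
j(9, -27) + 1447*(-663) = 1/(66 + 9) + 1447*(-663) = 1/75 - 959361 = -71952074/75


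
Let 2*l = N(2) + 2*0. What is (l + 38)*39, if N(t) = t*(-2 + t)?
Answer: 1482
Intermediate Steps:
l = 0 (l = (2*(-2 + 2) + 2*0)/2 = (2*0 + 0)/2 = (0 + 0)/2 = (½)*0 = 0)
(l + 38)*39 = (0 + 38)*39 = 38*39 = 1482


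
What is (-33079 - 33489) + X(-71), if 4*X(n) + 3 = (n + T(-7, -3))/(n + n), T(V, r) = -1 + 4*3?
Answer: -18905495/284 ≈ -66569.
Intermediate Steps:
T(V, r) = 11 (T(V, r) = -1 + 12 = 11)
X(n) = -3/4 + (11 + n)/(8*n) (X(n) = -3/4 + ((n + 11)/(n + n))/4 = -3/4 + ((11 + n)/((2*n)))/4 = -3/4 + ((11 + n)*(1/(2*n)))/4 = -3/4 + ((11 + n)/(2*n))/4 = -3/4 + (11 + n)/(8*n))
(-33079 - 33489) + X(-71) = (-33079 - 33489) + (1/8)*(11 - 5*(-71))/(-71) = -66568 + (1/8)*(-1/71)*(11 + 355) = -66568 + (1/8)*(-1/71)*366 = -66568 - 183/284 = -18905495/284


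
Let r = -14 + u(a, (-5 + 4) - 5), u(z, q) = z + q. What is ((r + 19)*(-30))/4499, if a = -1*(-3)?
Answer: -60/4499 ≈ -0.013336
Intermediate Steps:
a = 3
u(z, q) = q + z
r = -17 (r = -14 + (((-5 + 4) - 5) + 3) = -14 + ((-1 - 5) + 3) = -14 + (-6 + 3) = -14 - 3 = -17)
((r + 19)*(-30))/4499 = ((-17 + 19)*(-30))/4499 = (2*(-30))*(1/4499) = -60*1/4499 = -60/4499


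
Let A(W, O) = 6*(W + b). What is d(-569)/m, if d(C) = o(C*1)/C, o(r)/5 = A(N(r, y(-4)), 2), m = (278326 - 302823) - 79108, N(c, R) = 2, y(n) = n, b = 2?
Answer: 8/3930083 ≈ 2.0356e-6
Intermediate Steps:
m = -103605 (m = -24497 - 79108 = -103605)
A(W, O) = 12 + 6*W (A(W, O) = 6*(W + 2) = 6*(2 + W) = 12 + 6*W)
o(r) = 120 (o(r) = 5*(12 + 6*2) = 5*(12 + 12) = 5*24 = 120)
d(C) = 120/C
d(-569)/m = (120/(-569))/(-103605) = (120*(-1/569))*(-1/103605) = -120/569*(-1/103605) = 8/3930083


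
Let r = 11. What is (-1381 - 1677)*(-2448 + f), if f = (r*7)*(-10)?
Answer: 9840644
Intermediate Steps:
f = -770 (f = (11*7)*(-10) = 77*(-10) = -770)
(-1381 - 1677)*(-2448 + f) = (-1381 - 1677)*(-2448 - 770) = -3058*(-3218) = 9840644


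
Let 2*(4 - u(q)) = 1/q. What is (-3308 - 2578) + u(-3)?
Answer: -35291/6 ≈ -5881.8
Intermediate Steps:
u(q) = 4 - 1/(2*q)
(-3308 - 2578) + u(-3) = (-3308 - 2578) + (4 - ½/(-3)) = -5886 + (4 - ½*(-⅓)) = -5886 + (4 + ⅙) = -5886 + 25/6 = -35291/6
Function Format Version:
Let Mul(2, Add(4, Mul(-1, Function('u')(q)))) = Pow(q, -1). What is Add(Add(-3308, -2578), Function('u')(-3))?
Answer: Rational(-35291, 6) ≈ -5881.8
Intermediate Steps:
Function('u')(q) = Add(4, Mul(Rational(-1, 2), Pow(q, -1)))
Add(Add(-3308, -2578), Function('u')(-3)) = Add(Add(-3308, -2578), Add(4, Mul(Rational(-1, 2), Pow(-3, -1)))) = Add(-5886, Add(4, Mul(Rational(-1, 2), Rational(-1, 3)))) = Add(-5886, Add(4, Rational(1, 6))) = Add(-5886, Rational(25, 6)) = Rational(-35291, 6)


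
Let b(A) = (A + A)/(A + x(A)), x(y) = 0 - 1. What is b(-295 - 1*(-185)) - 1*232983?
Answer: -25860893/111 ≈ -2.3298e+5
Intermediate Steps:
x(y) = -1
b(A) = 2*A/(-1 + A) (b(A) = (A + A)/(A - 1) = (2*A)/(-1 + A) = 2*A/(-1 + A))
b(-295 - 1*(-185)) - 1*232983 = 2*(-295 - 1*(-185))/(-1 + (-295 - 1*(-185))) - 1*232983 = 2*(-295 + 185)/(-1 + (-295 + 185)) - 232983 = 2*(-110)/(-1 - 110) - 232983 = 2*(-110)/(-111) - 232983 = 2*(-110)*(-1/111) - 232983 = 220/111 - 232983 = -25860893/111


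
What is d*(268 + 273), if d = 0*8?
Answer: 0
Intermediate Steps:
d = 0
d*(268 + 273) = 0*(268 + 273) = 0*541 = 0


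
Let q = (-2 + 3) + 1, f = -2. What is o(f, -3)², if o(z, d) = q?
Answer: 4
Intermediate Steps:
q = 2 (q = 1 + 1 = 2)
o(z, d) = 2
o(f, -3)² = 2² = 4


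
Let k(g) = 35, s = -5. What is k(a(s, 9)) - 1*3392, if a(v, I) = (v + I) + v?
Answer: -3357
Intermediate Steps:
a(v, I) = I + 2*v (a(v, I) = (I + v) + v = I + 2*v)
k(a(s, 9)) - 1*3392 = 35 - 1*3392 = 35 - 3392 = -3357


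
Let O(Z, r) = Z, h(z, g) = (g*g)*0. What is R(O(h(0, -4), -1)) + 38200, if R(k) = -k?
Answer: 38200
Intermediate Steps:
h(z, g) = 0 (h(z, g) = g²*0 = 0)
R(O(h(0, -4), -1)) + 38200 = -1*0 + 38200 = 0 + 38200 = 38200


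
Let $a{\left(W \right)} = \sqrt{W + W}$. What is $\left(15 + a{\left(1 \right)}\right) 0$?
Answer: $0$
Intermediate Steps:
$a{\left(W \right)} = \sqrt{2} \sqrt{W}$ ($a{\left(W \right)} = \sqrt{2 W} = \sqrt{2} \sqrt{W}$)
$\left(15 + a{\left(1 \right)}\right) 0 = \left(15 + \sqrt{2} \sqrt{1}\right) 0 = \left(15 + \sqrt{2} \cdot 1\right) 0 = \left(15 + \sqrt{2}\right) 0 = 0$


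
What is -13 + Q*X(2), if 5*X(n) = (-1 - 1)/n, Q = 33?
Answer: -98/5 ≈ -19.600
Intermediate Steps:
X(n) = -2/(5*n) (X(n) = ((-1 - 1)/n)/5 = (-2/n)/5 = -2/(5*n))
-13 + Q*X(2) = -13 + 33*(-⅖/2) = -13 + 33*(-⅖*½) = -13 + 33*(-⅕) = -13 - 33/5 = -98/5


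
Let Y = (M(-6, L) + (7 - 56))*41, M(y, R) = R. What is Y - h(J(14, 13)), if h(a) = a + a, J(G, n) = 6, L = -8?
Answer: -2349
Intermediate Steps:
Y = -2337 (Y = (-8 + (7 - 56))*41 = (-8 - 49)*41 = -57*41 = -2337)
h(a) = 2*a
Y - h(J(14, 13)) = -2337 - 2*6 = -2337 - 1*12 = -2337 - 12 = -2349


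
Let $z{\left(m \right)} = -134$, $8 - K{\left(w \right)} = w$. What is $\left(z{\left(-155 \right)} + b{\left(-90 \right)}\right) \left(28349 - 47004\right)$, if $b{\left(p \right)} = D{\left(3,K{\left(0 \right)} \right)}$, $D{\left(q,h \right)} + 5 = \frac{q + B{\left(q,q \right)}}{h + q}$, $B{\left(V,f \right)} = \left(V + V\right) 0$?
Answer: $\frac{28467530}{11} \approx 2.588 \cdot 10^{6}$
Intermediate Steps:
$K{\left(w \right)} = 8 - w$
$B{\left(V,f \right)} = 0$ ($B{\left(V,f \right)} = 2 V 0 = 0$)
$D{\left(q,h \right)} = -5 + \frac{q}{h + q}$ ($D{\left(q,h \right)} = -5 + \frac{q + 0}{h + q} = -5 + \frac{q}{h + q}$)
$b{\left(p \right)} = - \frac{52}{11}$ ($b{\left(p \right)} = \frac{- 5 \left(8 - 0\right) - 12}{\left(8 - 0\right) + 3} = \frac{- 5 \left(8 + 0\right) - 12}{\left(8 + 0\right) + 3} = \frac{\left(-5\right) 8 - 12}{8 + 3} = \frac{-40 - 12}{11} = \frac{1}{11} \left(-52\right) = - \frac{52}{11}$)
$\left(z{\left(-155 \right)} + b{\left(-90 \right)}\right) \left(28349 - 47004\right) = \left(-134 - \frac{52}{11}\right) \left(28349 - 47004\right) = \left(- \frac{1526}{11}\right) \left(-18655\right) = \frac{28467530}{11}$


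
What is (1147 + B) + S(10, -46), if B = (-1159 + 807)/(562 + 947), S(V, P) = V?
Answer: 1745561/1509 ≈ 1156.8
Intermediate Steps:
B = -352/1509 ≈ -0.23327
(1147 + B) + S(10, -46) = (1147 - 352/1509) + 10 = 1730471/1509 + 10 = 1745561/1509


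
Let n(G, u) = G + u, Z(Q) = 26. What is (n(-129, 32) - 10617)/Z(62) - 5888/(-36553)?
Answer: -195737877/475189 ≈ -411.92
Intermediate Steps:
(n(-129, 32) - 10617)/Z(62) - 5888/(-36553) = ((-129 + 32) - 10617)/26 - 5888/(-36553) = (-97 - 10617)*(1/26) - 5888*(-1/36553) = -10714*1/26 + 5888/36553 = -5357/13 + 5888/36553 = -195737877/475189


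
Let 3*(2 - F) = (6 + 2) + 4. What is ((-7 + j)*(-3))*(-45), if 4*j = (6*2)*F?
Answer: -1755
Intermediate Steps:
F = -2 (F = 2 - ((6 + 2) + 4)/3 = 2 - (8 + 4)/3 = 2 - ⅓*12 = 2 - 4 = -2)
j = -6 (j = ((6*2)*(-2))/4 = (12*(-2))/4 = (¼)*(-24) = -6)
((-7 + j)*(-3))*(-45) = ((-7 - 6)*(-3))*(-45) = -13*(-3)*(-45) = 39*(-45) = -1755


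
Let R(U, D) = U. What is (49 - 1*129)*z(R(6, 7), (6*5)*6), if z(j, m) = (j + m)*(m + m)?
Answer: -5356800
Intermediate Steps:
z(j, m) = 2*m*(j + m) (z(j, m) = (j + m)*(2*m) = 2*m*(j + m))
(49 - 1*129)*z(R(6, 7), (6*5)*6) = (49 - 1*129)*(2*((6*5)*6)*(6 + (6*5)*6)) = (49 - 129)*(2*(30*6)*(6 + 30*6)) = -160*180*(6 + 180) = -160*180*186 = -80*66960 = -5356800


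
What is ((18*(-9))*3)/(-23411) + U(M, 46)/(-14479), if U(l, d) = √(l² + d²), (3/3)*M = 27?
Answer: 486/23411 - √2845/14479 ≈ 0.017076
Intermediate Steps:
M = 27
U(l, d) = √(d² + l²)
((18*(-9))*3)/(-23411) + U(M, 46)/(-14479) = ((18*(-9))*3)/(-23411) + √(46² + 27²)/(-14479) = -162*3*(-1/23411) + √(2116 + 729)*(-1/14479) = -486*(-1/23411) + √2845*(-1/14479) = 486/23411 - √2845/14479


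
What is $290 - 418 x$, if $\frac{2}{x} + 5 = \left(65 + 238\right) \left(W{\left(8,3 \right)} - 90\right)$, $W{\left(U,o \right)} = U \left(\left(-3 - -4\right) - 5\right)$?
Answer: $\frac{974766}{3361} \approx 290.02$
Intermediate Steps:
$W{\left(U,o \right)} = - 4 U$ ($W{\left(U,o \right)} = U \left(\left(-3 + 4\right) - 5\right) = U \left(1 - 5\right) = U \left(-4\right) = - 4 U$)
$x = - \frac{2}{36971}$ ($x = \frac{2}{-5 + \left(65 + 238\right) \left(\left(-4\right) 8 - 90\right)} = \frac{2}{-5 + 303 \left(-32 - 90\right)} = \frac{2}{-5 + 303 \left(-122\right)} = \frac{2}{-5 - 36966} = \frac{2}{-36971} = 2 \left(- \frac{1}{36971}\right) = - \frac{2}{36971} \approx -5.4096 \cdot 10^{-5}$)
$290 - 418 x = 290 - - \frac{76}{3361} = 290 + \frac{76}{3361} = \frac{974766}{3361}$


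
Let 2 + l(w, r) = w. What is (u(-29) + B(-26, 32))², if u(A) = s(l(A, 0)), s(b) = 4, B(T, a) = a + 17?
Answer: 2809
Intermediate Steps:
B(T, a) = 17 + a
l(w, r) = -2 + w
u(A) = 4
(u(-29) + B(-26, 32))² = (4 + (17 + 32))² = (4 + 49)² = 53² = 2809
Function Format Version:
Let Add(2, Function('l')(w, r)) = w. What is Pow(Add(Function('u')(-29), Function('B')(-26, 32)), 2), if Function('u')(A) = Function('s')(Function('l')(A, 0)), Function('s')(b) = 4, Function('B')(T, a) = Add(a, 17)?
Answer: 2809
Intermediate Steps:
Function('B')(T, a) = Add(17, a)
Function('l')(w, r) = Add(-2, w)
Function('u')(A) = 4
Pow(Add(Function('u')(-29), Function('B')(-26, 32)), 2) = Pow(Add(4, Add(17, 32)), 2) = Pow(Add(4, 49), 2) = Pow(53, 2) = 2809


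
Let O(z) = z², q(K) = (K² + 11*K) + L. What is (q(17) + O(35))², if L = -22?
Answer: 2819041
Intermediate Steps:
q(K) = -22 + K² + 11*K (q(K) = (K² + 11*K) - 22 = -22 + K² + 11*K)
(q(17) + O(35))² = ((-22 + 17² + 11*17) + 35²)² = ((-22 + 289 + 187) + 1225)² = (454 + 1225)² = 1679² = 2819041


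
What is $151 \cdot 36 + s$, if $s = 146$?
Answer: $5582$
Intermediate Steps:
$151 \cdot 36 + s = 151 \cdot 36 + 146 = 5436 + 146 = 5582$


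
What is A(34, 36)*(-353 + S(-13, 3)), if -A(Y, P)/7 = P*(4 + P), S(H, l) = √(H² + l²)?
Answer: 3558240 - 10080*√178 ≈ 3.4238e+6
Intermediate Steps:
A(Y, P) = -7*P*(4 + P)
A(34, 36)*(-353 + S(-13, 3)) = (-7*36*(4 + 36))*(-353 + √((-13)² + 3²)) = (-7*36*40)*(-353 + √(169 + 9)) = -10080*(-353 + √178) = 3558240 - 10080*√178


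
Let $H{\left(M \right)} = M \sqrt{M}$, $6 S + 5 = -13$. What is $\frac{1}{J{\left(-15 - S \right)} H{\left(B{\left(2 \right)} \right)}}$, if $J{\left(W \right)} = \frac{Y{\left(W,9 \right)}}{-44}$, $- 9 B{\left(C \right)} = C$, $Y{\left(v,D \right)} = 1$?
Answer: $- 297 i \sqrt{2} \approx - 420.02 i$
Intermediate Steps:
$S = -3$ ($S = - \frac{5}{6} + \frac{1}{6} \left(-13\right) = - \frac{5}{6} - \frac{13}{6} = -3$)
$B{\left(C \right)} = - \frac{C}{9}$
$H{\left(M \right)} = M^{\frac{3}{2}}$
$J{\left(W \right)} = - \frac{1}{44}$ ($J{\left(W \right)} = 1 \frac{1}{-44} = 1 \left(- \frac{1}{44}\right) = - \frac{1}{44}$)
$\frac{1}{J{\left(-15 - S \right)} H{\left(B{\left(2 \right)} \right)}} = \frac{1}{\left(- \frac{1}{44}\right) \left(\left(- \frac{1}{9}\right) 2\right)^{\frac{3}{2}}} = - \frac{44}{\left(- \frac{2}{9}\right)^{\frac{3}{2}}} = - \frac{44}{\left(- \frac{2}{27}\right) i \sqrt{2}} = - 44 \frac{27 i \sqrt{2}}{4} = - 297 i \sqrt{2}$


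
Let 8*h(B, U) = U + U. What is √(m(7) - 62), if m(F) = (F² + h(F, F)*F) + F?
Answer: 5/2 ≈ 2.5000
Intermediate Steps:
h(B, U) = U/4 (h(B, U) = (U + U)/8 = (2*U)/8 = U/4)
m(F) = F + 5*F²/4 (m(F) = (F² + (F/4)*F) + F = (F² + F²/4) + F = 5*F²/4 + F = F + 5*F²/4)
√(m(7) - 62) = √((¼)*7*(4 + 5*7) - 62) = √((¼)*7*(4 + 35) - 62) = √((¼)*7*39 - 62) = √(273/4 - 62) = √(25/4) = 5/2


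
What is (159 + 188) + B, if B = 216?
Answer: 563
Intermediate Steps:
(159 + 188) + B = (159 + 188) + 216 = 347 + 216 = 563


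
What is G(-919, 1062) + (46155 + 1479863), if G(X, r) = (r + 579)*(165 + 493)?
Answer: 2605796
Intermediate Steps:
G(X, r) = 380982 + 658*r (G(X, r) = (579 + r)*658 = 380982 + 658*r)
G(-919, 1062) + (46155 + 1479863) = (380982 + 658*1062) + (46155 + 1479863) = (380982 + 698796) + 1526018 = 1079778 + 1526018 = 2605796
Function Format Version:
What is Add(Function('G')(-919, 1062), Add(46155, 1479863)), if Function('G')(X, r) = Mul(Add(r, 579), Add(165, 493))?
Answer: 2605796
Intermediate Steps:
Function('G')(X, r) = Add(380982, Mul(658, r)) (Function('G')(X, r) = Mul(Add(579, r), 658) = Add(380982, Mul(658, r)))
Add(Function('G')(-919, 1062), Add(46155, 1479863)) = Add(Add(380982, Mul(658, 1062)), Add(46155, 1479863)) = Add(Add(380982, 698796), 1526018) = Add(1079778, 1526018) = 2605796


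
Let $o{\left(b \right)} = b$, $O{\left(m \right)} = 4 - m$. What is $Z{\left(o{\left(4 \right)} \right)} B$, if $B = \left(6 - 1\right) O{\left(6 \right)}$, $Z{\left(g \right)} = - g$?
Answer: $40$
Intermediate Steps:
$B = -10$ ($B = \left(6 - 1\right) \left(4 - 6\right) = 5 \left(4 - 6\right) = 5 \left(-2\right) = -10$)
$Z{\left(o{\left(4 \right)} \right)} B = \left(-1\right) 4 \left(-10\right) = \left(-4\right) \left(-10\right) = 40$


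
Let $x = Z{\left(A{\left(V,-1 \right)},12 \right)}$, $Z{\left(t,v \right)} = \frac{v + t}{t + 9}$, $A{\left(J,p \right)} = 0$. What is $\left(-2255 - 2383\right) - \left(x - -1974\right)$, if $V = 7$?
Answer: $- \frac{19840}{3} \approx -6613.3$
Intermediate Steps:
$Z{\left(t,v \right)} = \frac{t + v}{9 + t}$
$x = \frac{4}{3}$ ($x = \frac{0 + 12}{9 + 0} = \frac{1}{9} \cdot 12 = \frac{4}{3} \approx 1.3333$)
$\left(-2255 - 2383\right) - \left(x - -1974\right) = \left(-2255 - 2383\right) - \left(\frac{4}{3} - -1974\right) = \left(-2255 - 2383\right) - \left(\frac{4}{3} + 1974\right) = -4638 - \frac{5926}{3} = - \frac{19840}{3}$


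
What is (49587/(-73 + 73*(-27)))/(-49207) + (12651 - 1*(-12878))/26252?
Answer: 321123225757/330050342902 ≈ 0.97295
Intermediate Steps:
(49587/(-73 + 73*(-27)))/(-49207) + (12651 - 1*(-12878))/26252 = (49587/(-73 - 1971))*(-1/49207) + (12651 + 12878)*(1/26252) = (49587/(-2044))*(-1/49207) + 25529*(1/26252) = (49587*(-1/2044))*(-1/49207) + 25529/26252 = -49587/2044*(-1/49207) + 25529/26252 = 49587/100579108 + 25529/26252 = 321123225757/330050342902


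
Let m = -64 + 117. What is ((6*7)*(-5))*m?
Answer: -11130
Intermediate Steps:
m = 53
((6*7)*(-5))*m = ((6*7)*(-5))*53 = (42*(-5))*53 = -210*53 = -11130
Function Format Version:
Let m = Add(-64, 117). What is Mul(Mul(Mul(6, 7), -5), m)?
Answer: -11130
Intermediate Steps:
m = 53
Mul(Mul(Mul(6, 7), -5), m) = Mul(Mul(Mul(6, 7), -5), 53) = Mul(Mul(42, -5), 53) = Mul(-210, 53) = -11130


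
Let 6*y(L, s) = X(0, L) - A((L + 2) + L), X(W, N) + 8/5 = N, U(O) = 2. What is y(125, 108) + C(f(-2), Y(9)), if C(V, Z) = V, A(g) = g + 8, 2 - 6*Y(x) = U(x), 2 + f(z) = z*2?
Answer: -863/30 ≈ -28.767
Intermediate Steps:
X(W, N) = -8/5 + N
f(z) = -2 + 2*z (f(z) = -2 + z*2 = -2 + 2*z)
Y(x) = 0 (Y(x) = 1/3 - 1/6*2 = 1/3 - 1/3 = 0)
A(g) = 8 + g
y(L, s) = -29/15 - L/6 (y(L, s) = ((-8/5 + L) - (8 + ((L + 2) + L)))/6 = ((-8/5 + L) - (8 + ((2 + L) + L)))/6 = ((-8/5 + L) - (8 + (2 + 2*L)))/6 = ((-8/5 + L) - (10 + 2*L))/6 = ((-8/5 + L) + (-10 - 2*L))/6 = (-58/5 - L)/6 = -29/15 - L/6)
y(125, 108) + C(f(-2), Y(9)) = (-29/15 - 1/6*125) + (-2 + 2*(-2)) = (-29/15 - 125/6) + (-2 - 4) = -683/30 - 6 = -863/30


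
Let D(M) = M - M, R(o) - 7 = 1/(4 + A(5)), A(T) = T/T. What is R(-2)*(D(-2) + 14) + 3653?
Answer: 18769/5 ≈ 3753.8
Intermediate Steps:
A(T) = 1
R(o) = 36/5 (R(o) = 7 + 1/(4 + 1) = 7 + 1/5 = 36/5)
D(M) = 0
R(-2)*(D(-2) + 14) + 3653 = 36*(0 + 14)/5 + 3653 = (36/5)*14 + 3653 = 504/5 + 3653 = 18769/5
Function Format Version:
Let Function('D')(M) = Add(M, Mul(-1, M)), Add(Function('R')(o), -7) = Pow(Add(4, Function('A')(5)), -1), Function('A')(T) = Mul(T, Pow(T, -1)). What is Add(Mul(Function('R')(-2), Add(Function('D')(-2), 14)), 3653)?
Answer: Rational(18769, 5) ≈ 3753.8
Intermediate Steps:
Function('A')(T) = 1
Function('R')(o) = Rational(36, 5) (Function('R')(o) = Add(7, Pow(Add(4, 1), -1)) = Add(7, Pow(5, -1)) = Add(7, Rational(1, 5)) = Rational(36, 5))
Function('D')(M) = 0
Add(Mul(Function('R')(-2), Add(Function('D')(-2), 14)), 3653) = Add(Mul(Rational(36, 5), Add(0, 14)), 3653) = Add(Mul(Rational(36, 5), 14), 3653) = Add(Rational(504, 5), 3653) = Rational(18769, 5)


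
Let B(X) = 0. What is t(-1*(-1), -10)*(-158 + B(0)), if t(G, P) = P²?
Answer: -15800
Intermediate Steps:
t(-1*(-1), -10)*(-158 + B(0)) = (-10)²*(-158 + 0) = 100*(-158) = -15800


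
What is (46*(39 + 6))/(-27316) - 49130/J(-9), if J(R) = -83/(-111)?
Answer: -74483032845/1133614 ≈ -65704.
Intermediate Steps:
J(R) = 83/111 (J(R) = -83*(-1/111) = 83/111)
(46*(39 + 6))/(-27316) - 49130/J(-9) = (46*(39 + 6))/(-27316) - 49130/83/111 = (46*45)*(-1/27316) - 49130*111/83 = 2070*(-1/27316) - 5453430/83 = -1035/13658 - 5453430/83 = -74483032845/1133614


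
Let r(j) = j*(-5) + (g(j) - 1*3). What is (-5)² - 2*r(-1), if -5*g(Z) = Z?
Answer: 103/5 ≈ 20.600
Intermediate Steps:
g(Z) = -Z/5
r(j) = -3 - 26*j/5 (r(j) = j*(-5) + (-j/5 - 1*3) = -5*j + (-j/5 - 3) = -5*j + (-3 - j/5) = -3 - 26*j/5)
(-5)² - 2*r(-1) = (-5)² - 2*(-3 - 26/5*(-1)) = 25 - 2*(-3 + 26/5) = 25 - 2*11/5 = 25 - 22/5 = 103/5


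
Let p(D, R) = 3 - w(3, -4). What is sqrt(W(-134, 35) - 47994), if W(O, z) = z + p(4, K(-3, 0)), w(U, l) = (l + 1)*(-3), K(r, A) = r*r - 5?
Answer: I*sqrt(47965) ≈ 219.01*I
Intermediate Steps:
K(r, A) = -5 + r**2 (K(r, A) = r**2 - 5 = -5 + r**2)
w(U, l) = -3 - 3*l (w(U, l) = (1 + l)*(-3) = -3 - 3*l)
p(D, R) = -6 (p(D, R) = 3 - (-3 - 3*(-4)) = 3 - (-3 + 12) = 3 - 1*9 = 3 - 9 = -6)
W(O, z) = -6 + z (W(O, z) = z - 6 = -6 + z)
sqrt(W(-134, 35) - 47994) = sqrt((-6 + 35) - 47994) = sqrt(29 - 47994) = sqrt(-47965) = I*sqrt(47965)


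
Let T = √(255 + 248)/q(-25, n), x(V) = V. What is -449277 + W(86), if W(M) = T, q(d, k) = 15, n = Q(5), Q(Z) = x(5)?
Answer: -449277 + √503/15 ≈ -4.4928e+5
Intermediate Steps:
Q(Z) = 5
n = 5
T = √503/15 (T = √(255 + 248)/15 = √503*(1/15) = √503/15 ≈ 1.4952)
W(M) = √503/15
-449277 + W(86) = -449277 + √503/15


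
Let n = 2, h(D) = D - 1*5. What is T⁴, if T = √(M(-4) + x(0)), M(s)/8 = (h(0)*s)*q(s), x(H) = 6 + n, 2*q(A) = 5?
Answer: 166464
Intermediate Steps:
q(A) = 5/2 (q(A) = (½)*5 = 5/2)
h(D) = -5 + D (h(D) = D - 5 = -5 + D)
x(H) = 8 (x(H) = 6 + 2 = 8)
M(s) = -100*s (M(s) = 8*(((-5 + 0)*s)*(5/2)) = 8*(-5*s*(5/2)) = 8*(-25*s/2) = -100*s)
T = 2*√102 (T = √(-100*(-4) + 8) = √(400 + 8) = √408 = 2*√102 ≈ 20.199)
T⁴ = (2*√102)⁴ = 166464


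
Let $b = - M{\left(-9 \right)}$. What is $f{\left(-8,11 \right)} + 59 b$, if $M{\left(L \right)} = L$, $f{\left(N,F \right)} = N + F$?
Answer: $534$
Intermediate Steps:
$f{\left(N,F \right)} = F + N$
$b = 9$ ($b = \left(-1\right) \left(-9\right) = 9$)
$f{\left(-8,11 \right)} + 59 b = \left(11 - 8\right) + 59 \cdot 9 = 3 + 531 = 534$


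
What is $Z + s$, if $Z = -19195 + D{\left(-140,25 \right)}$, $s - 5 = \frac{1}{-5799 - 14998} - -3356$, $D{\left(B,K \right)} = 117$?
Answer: $- \frac{326866450}{20797} \approx -15717.0$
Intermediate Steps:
$s = \frac{69898716}{20797}$ ($s = 5 + \left(\frac{1}{-5799 - 14998} - -3356\right) = 5 + \left(\frac{1}{-20797} + 3356\right) = 5 + \left(- \frac{1}{20797} + 3356\right) = 5 + \frac{69794731}{20797} = \frac{69898716}{20797} \approx 3361.0$)
$Z = -19078$ ($Z = -19195 + 117 = -19078$)
$Z + s = -19078 + \frac{69898716}{20797} = - \frac{326866450}{20797}$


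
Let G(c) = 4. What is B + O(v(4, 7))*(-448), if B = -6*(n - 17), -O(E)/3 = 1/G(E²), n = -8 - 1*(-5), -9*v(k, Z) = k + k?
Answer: 456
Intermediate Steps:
v(k, Z) = -2*k/9 (v(k, Z) = -(k + k)/9 = -2*k/9)
n = -3 (n = -8 + 5 = -3)
O(E) = -¾ (O(E) = -3/4 = -3*¼ = -¾)
B = 120 (B = -6*(-3 - 17) = -6*(-20) = 120)
B + O(v(4, 7))*(-448) = 120 - ¾*(-448) = 120 + 336 = 456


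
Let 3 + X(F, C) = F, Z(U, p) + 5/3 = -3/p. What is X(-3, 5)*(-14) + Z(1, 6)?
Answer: 491/6 ≈ 81.833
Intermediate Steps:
Z(U, p) = -5/3 - 3/p
X(F, C) = -3 + F
X(-3, 5)*(-14) + Z(1, 6) = (-3 - 3)*(-14) + (-5/3 - 3/6) = -6*(-14) + (-5/3 - 3*⅙) = 84 + (-5/3 - ½) = 84 - 13/6 = 491/6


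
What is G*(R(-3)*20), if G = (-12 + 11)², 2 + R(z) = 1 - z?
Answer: 40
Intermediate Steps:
R(z) = -1 - z (R(z) = -2 + (1 - z) = -1 - z)
G = 1 (G = (-1)² = 1)
G*(R(-3)*20) = 1*((-1 - 1*(-3))*20) = 1*((-1 + 3)*20) = 1*(2*20) = 1*40 = 40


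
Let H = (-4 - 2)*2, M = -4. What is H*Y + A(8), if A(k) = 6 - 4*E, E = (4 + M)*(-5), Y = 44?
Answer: -522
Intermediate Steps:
E = 0 (E = (4 - 4)*(-5) = 0*(-5) = 0)
H = -12 (H = -6*2 = -12)
A(k) = 6 (A(k) = 6 - 4*0 = 6 + 0 = 6)
H*Y + A(8) = -12*44 + 6 = -528 + 6 = -522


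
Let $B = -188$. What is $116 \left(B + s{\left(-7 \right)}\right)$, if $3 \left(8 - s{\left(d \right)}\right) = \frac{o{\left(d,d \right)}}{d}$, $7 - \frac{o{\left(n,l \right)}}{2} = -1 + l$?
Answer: $- \frac{145000}{7} \approx -20714.0$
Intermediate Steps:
$o{\left(n,l \right)} = 16 - 2 l$ ($o{\left(n,l \right)} = 14 - 2 \left(-1 + l\right) = 14 - \left(-2 + 2 l\right) = 16 - 2 l$)
$s{\left(d \right)} = 8 - \frac{16 - 2 d}{3 d}$ ($s{\left(d \right)} = 8 - \frac{\left(16 - 2 d\right) \frac{1}{d}}{3} = 8 - \frac{\frac{1}{d} \left(16 - 2 d\right)}{3} = 8 - \frac{16 - 2 d}{3 d}$)
$116 \left(B + s{\left(-7 \right)}\right) = 116 \left(-188 + \frac{2 \left(-8 + 13 \left(-7\right)\right)}{3 \left(-7\right)}\right) = 116 \left(-188 + \frac{2}{3} \left(- \frac{1}{7}\right) \left(-8 - 91\right)\right) = 116 \left(-188 + \frac{2}{3} \left(- \frac{1}{7}\right) \left(-99\right)\right) = 116 \left(-188 + \frac{66}{7}\right) = 116 \left(- \frac{1250}{7}\right) = - \frac{145000}{7}$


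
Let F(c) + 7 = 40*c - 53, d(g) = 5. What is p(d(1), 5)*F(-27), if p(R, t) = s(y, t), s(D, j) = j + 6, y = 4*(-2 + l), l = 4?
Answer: -12540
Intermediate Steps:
F(c) = -60 + 40*c (F(c) = -7 + (40*c - 53) = -7 + (-53 + 40*c) = -60 + 40*c)
y = 8 (y = 4*(-2 + 4) = 4*2 = 8)
s(D, j) = 6 + j
p(R, t) = 6 + t
p(d(1), 5)*F(-27) = (6 + 5)*(-60 + 40*(-27)) = 11*(-60 - 1080) = 11*(-1140) = -12540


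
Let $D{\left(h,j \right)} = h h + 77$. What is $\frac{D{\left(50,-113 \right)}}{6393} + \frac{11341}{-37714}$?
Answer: $\frac{8228655}{80368534} \approx 0.10239$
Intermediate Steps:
$D{\left(h,j \right)} = 77 + h^{2}$ ($D{\left(h,j \right)} = h^{2} + 77 = 77 + h^{2}$)
$\frac{D{\left(50,-113 \right)}}{6393} + \frac{11341}{-37714} = \frac{77 + 50^{2}}{6393} + \frac{11341}{-37714} = \left(77 + 2500\right) \frac{1}{6393} + 11341 \left(- \frac{1}{37714}\right) = 2577 \cdot \frac{1}{6393} - \frac{11341}{37714} = \frac{859}{2131} - \frac{11341}{37714} = \frac{8228655}{80368534}$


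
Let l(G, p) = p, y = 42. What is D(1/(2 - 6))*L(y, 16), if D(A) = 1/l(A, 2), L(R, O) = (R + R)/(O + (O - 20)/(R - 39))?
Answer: 63/22 ≈ 2.8636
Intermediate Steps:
L(R, O) = 2*R/(O + (-20 + O)/(-39 + R)) (L(R, O) = (2*R)/(O + (-20 + O)/(-39 + R)) = 2*R/(O + (-20 + O)/(-39 + R)))
D(A) = ½ (D(A) = 1/2 = ½)
D(1/(2 - 6))*L(y, 16) = (2*42*(-39 + 42)/(-20 - 38*16 + 16*42))/2 = (2*42*3/(-20 - 608 + 672))/2 = (2*42*3/44)/2 = (2*42*(1/44)*3)/2 = (½)*(63/11) = 63/22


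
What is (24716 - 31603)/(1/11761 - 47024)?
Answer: 80998007/553049263 ≈ 0.14646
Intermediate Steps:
(24716 - 31603)/(1/11761 - 47024) = -6887/(1/11761 - 47024) = -6887/(-553049263/11761) = -6887*(-11761/553049263) = 80998007/553049263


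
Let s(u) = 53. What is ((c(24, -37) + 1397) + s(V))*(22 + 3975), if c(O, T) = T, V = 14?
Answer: 5647761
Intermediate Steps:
((c(24, -37) + 1397) + s(V))*(22 + 3975) = ((-37 + 1397) + 53)*(22 + 3975) = (1360 + 53)*3997 = 1413*3997 = 5647761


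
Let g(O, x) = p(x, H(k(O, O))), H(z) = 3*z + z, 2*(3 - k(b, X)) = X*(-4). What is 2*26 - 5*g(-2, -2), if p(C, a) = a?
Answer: 72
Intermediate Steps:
k(b, X) = 3 + 2*X (k(b, X) = 3 - X*(-4)/2 = 3 - (-2)*X = 3 + 2*X)
H(z) = 4*z
g(O, x) = 12 + 8*O (g(O, x) = 4*(3 + 2*O) = 12 + 8*O)
2*26 - 5*g(-2, -2) = 2*26 - 5*(12 + 8*(-2)) = 52 - 5*(12 - 16) = 52 - 5*(-4) = 52 + 20 = 72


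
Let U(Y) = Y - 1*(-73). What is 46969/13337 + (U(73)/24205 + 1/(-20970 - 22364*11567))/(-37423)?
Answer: 453739551275028098497/128840824209954623170 ≈ 3.5217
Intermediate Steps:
U(Y) = 73 + Y (U(Y) = Y + 73 = 73 + Y)
46969/13337 + (U(73)/24205 + 1/(-20970 - 22364*11567))/(-37423) = 46969/13337 + ((73 + 73)/24205 + 1/(-20970 - 22364*11567))/(-37423) = 46969*(1/13337) + (146*(1/24205) + (1/11567)/(-43334))*(-1/37423) = 46969/13337 + (146/24205 - 1/43334*1/11567)*(-1/37423) = 46969/13337 + (146/24205 - 1/501244378)*(-1/37423) = 46969/13337 + (1557056489/258140854670)*(-1/37423) = 46969/13337 - 1557056489/9660405204315410 = 453739551275028098497/128840824209954623170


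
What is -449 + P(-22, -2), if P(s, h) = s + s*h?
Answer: -427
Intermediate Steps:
P(s, h) = s + h*s
-449 + P(-22, -2) = -449 - 22*(1 - 2) = -449 - 22*(-1) = -449 + 22 = -427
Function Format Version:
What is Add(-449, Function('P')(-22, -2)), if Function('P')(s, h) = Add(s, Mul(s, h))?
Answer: -427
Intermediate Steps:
Function('P')(s, h) = Add(s, Mul(h, s))
Add(-449, Function('P')(-22, -2)) = Add(-449, Mul(-22, Add(1, -2))) = Add(-449, Mul(-22, -1)) = Add(-449, 22) = -427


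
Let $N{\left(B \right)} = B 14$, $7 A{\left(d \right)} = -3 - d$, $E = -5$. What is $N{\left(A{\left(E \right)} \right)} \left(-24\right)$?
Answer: $-96$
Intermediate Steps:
$A{\left(d \right)} = - \frac{3}{7} - \frac{d}{7}$ ($A{\left(d \right)} = \frac{-3 - d}{7} = - \frac{3}{7} - \frac{d}{7}$)
$N{\left(B \right)} = 14 B$
$N{\left(A{\left(E \right)} \right)} \left(-24\right) = 14 \left(- \frac{3}{7} - - \frac{5}{7}\right) \left(-24\right) = 14 \left(- \frac{3}{7} + \frac{5}{7}\right) \left(-24\right) = 14 \cdot \frac{2}{7} \left(-24\right) = 4 \left(-24\right) = -96$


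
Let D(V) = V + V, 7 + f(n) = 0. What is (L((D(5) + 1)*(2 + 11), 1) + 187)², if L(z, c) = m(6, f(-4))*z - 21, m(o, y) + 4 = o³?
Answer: 929152324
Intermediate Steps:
f(n) = -7 (f(n) = -7 + 0 = -7)
m(o, y) = -4 + o³
D(V) = 2*V
L(z, c) = -21 + 212*z (L(z, c) = (-4 + 6³)*z - 21 = (-4 + 216)*z - 21 = 212*z - 21 = -21 + 212*z)
(L((D(5) + 1)*(2 + 11), 1) + 187)² = ((-21 + 212*((2*5 + 1)*(2 + 11))) + 187)² = ((-21 + 212*((10 + 1)*13)) + 187)² = ((-21 + 212*(11*13)) + 187)² = ((-21 + 212*143) + 187)² = ((-21 + 30316) + 187)² = (30295 + 187)² = 30482² = 929152324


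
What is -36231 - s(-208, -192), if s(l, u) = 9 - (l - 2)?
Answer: -36450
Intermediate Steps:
s(l, u) = 11 - l (s(l, u) = 9 - (-2 + l) = 9 + (2 - l) = 11 - l)
-36231 - s(-208, -192) = -36231 - (11 - 1*(-208)) = -36231 - (11 + 208) = -36231 - 1*219 = -36231 - 219 = -36450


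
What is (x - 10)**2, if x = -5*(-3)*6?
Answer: 6400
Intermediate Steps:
x = 90 (x = 15*6 = 90)
(x - 10)**2 = (90 - 10)**2 = 80**2 = 6400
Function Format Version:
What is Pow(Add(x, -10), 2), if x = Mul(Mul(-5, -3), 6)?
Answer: 6400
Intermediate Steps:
x = 90 (x = Mul(15, 6) = 90)
Pow(Add(x, -10), 2) = Pow(Add(90, -10), 2) = Pow(80, 2) = 6400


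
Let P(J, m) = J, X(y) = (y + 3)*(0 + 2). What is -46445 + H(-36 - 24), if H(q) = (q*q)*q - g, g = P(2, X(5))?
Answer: -262447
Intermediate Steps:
X(y) = 6 + 2*y (X(y) = (3 + y)*2 = 6 + 2*y)
g = 2
H(q) = -2 + q³ (H(q) = (q*q)*q - 1*2 = q²*q - 2 = q³ - 2 = -2 + q³)
-46445 + H(-36 - 24) = -46445 + (-2 + (-36 - 24)³) = -46445 + (-2 + (-60)³) = -46445 + (-2 - 216000) = -46445 - 216002 = -262447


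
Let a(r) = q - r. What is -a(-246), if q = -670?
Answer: 424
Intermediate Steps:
a(r) = -670 - r
-a(-246) = -(-670 - 1*(-246)) = -(-670 + 246) = -1*(-424) = 424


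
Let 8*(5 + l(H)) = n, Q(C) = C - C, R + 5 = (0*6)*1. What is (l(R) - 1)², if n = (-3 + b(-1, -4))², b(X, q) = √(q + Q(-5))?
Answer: 1705/64 + 129*I/8 ≈ 26.641 + 16.125*I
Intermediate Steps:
R = -5 (R = -5 + (0*6)*1 = -5 + 0*1 = -5 + 0 = -5)
Q(C) = 0
b(X, q) = √q (b(X, q) = √(q + 0) = √q)
n = (-3 + 2*I)² (n = (-3 + √(-4))² = (-3 + 2*I)² ≈ 5.0 - 12.0*I)
l(H) = -35/8 - 3*I/2 (l(H) = -5 + (5 - 12*I)/8 = -5 + (5/8 - 3*I/2) = -35/8 - 3*I/2)
(l(R) - 1)² = ((-35/8 - 3*I/2) - 1)² = (-43/8 - 3*I/2)²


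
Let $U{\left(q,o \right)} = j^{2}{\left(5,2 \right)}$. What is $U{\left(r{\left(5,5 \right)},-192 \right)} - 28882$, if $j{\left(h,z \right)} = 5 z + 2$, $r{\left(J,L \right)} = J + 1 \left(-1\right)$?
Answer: $-28738$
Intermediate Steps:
$r{\left(J,L \right)} = -1 + J$ ($r{\left(J,L \right)} = J - 1 = -1 + J$)
$j{\left(h,z \right)} = 2 + 5 z$
$U{\left(q,o \right)} = 144$ ($U{\left(q,o \right)} = \left(2 + 5 \cdot 2\right)^{2} = \left(2 + 10\right)^{2} = 12^{2} = 144$)
$U{\left(r{\left(5,5 \right)},-192 \right)} - 28882 = 144 - 28882 = -28738$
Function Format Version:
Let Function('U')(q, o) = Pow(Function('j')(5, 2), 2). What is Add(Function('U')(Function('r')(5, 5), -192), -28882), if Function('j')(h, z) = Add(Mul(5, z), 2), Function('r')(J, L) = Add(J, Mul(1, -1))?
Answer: -28738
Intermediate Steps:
Function('r')(J, L) = Add(-1, J) (Function('r')(J, L) = Add(J, -1) = Add(-1, J))
Function('j')(h, z) = Add(2, Mul(5, z))
Function('U')(q, o) = 144 (Function('U')(q, o) = Pow(Add(2, Mul(5, 2)), 2) = Pow(Add(2, 10), 2) = Pow(12, 2) = 144)
Add(Function('U')(Function('r')(5, 5), -192), -28882) = Add(144, -28882) = -28738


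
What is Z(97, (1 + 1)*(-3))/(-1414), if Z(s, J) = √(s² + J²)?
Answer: -√9445/1414 ≈ -0.068731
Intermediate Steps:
Z(s, J) = √(J² + s²)
Z(97, (1 + 1)*(-3))/(-1414) = √(((1 + 1)*(-3))² + 97²)/(-1414) = √((2*(-3))² + 9409)*(-1/1414) = √((-6)² + 9409)*(-1/1414) = √(36 + 9409)*(-1/1414) = √9445*(-1/1414) = -√9445/1414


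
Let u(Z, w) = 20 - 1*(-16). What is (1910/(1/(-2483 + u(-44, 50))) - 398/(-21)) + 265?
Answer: -98143207/21 ≈ -4.6735e+6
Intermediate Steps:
u(Z, w) = 36 (u(Z, w) = 20 + 16 = 36)
(1910/(1/(-2483 + u(-44, 50))) - 398/(-21)) + 265 = (1910/(1/(-2483 + 36)) - 398/(-21)) + 265 = (1910/(1/(-2447)) - 398*(-1/21)) + 265 = (1910/(-1/2447) + 398/21) + 265 = (1910*(-2447) + 398/21) + 265 = (-4673770 + 398/21) + 265 = -98148772/21 + 265 = -98143207/21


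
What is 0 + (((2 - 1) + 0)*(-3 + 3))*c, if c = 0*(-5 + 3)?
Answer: 0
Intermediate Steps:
c = 0 (c = 0*(-2) = 0)
0 + (((2 - 1) + 0)*(-3 + 3))*c = 0 + (((2 - 1) + 0)*(-3 + 3))*0 = 0 + ((1 + 0)*0)*0 = 0 + (1*0)*0 = 0 + 0*0 = 0 + 0 = 0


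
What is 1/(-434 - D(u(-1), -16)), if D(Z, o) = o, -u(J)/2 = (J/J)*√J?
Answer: -1/418 ≈ -0.0023923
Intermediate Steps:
u(J) = -2*√J (u(J) = -2*J/J*√J = -2*√J)
1/(-434 - D(u(-1), -16)) = 1/(-434 - 1*(-16)) = 1/(-434 + 16) = 1/(-418) = -1/418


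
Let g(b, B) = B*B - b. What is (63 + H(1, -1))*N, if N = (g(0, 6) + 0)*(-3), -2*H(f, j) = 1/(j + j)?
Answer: -6831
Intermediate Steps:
g(b, B) = B² - b
H(f, j) = -1/(4*j) (H(f, j) = -1/(2*(j + j)) = -1/(2*j)/2 = -1/(4*j))
N = -108 (N = ((6² - 1*0) + 0)*(-3) = ((36 + 0) + 0)*(-3) = (36 + 0)*(-3) = 36*(-3) = -108)
(63 + H(1, -1))*N = (63 - ¼/(-1))*(-108) = (63 - ¼*(-1))*(-108) = (63 + ¼)*(-108) = (253/4)*(-108) = -6831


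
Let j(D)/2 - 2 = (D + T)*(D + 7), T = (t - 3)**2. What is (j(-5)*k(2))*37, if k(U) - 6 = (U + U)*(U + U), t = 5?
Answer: 0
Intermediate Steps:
T = 4 (T = (5 - 3)**2 = 2**2 = 4)
j(D) = 4 + 2*(4 + D)*(7 + D) (j(D) = 4 + 2*((D + 4)*(D + 7)) = 4 + 2*((4 + D)*(7 + D)) = 4 + 2*(4 + D)*(7 + D))
k(U) = 6 + 4*U**2 (k(U) = 6 + (U + U)*(U + U) = 6 + (2*U)*(2*U) = 6 + 4*U**2)
(j(-5)*k(2))*37 = ((60 + 2*(-5)**2 + 22*(-5))*(6 + 4*2**2))*37 = ((60 + 2*25 - 110)*(6 + 4*4))*37 = ((60 + 50 - 110)*(6 + 16))*37 = (0*22)*37 = 0*37 = 0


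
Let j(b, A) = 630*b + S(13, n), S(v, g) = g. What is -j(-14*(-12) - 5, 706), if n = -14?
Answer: -102676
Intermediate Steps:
j(b, A) = -14 + 630*b (j(b, A) = 630*b - 14 = -14 + 630*b)
-j(-14*(-12) - 5, 706) = -(-14 + 630*(-14*(-12) - 5)) = -(-14 + 630*(168 - 5)) = -(-14 + 630*163) = -(-14 + 102690) = -1*102676 = -102676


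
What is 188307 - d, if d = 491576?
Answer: -303269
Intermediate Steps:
188307 - d = 188307 - 1*491576 = 188307 - 491576 = -303269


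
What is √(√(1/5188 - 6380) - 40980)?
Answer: √(-275747699280 + 2594*I*√42929972383)/2594 ≈ 0.19728 + 202.44*I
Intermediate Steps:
√(√(1/5188 - 6380) - 40980) = √(√(-33099439/5188) - 40980) = √(I*√42929972383/2594 - 40980) = √(-40980 + I*√42929972383/2594)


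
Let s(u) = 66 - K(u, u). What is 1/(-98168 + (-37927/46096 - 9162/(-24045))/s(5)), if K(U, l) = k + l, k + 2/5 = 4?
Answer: -21206971856/2081846176367529 ≈ -1.0187e-5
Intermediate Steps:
k = 18/5 (k = -2/5 + 4 = 18/5 ≈ 3.6000)
K(U, l) = 18/5 + l
s(u) = 312/5 - u (s(u) = 66 - (18/5 + u) = 66 + (-18/5 - u) = 312/5 - u)
1/(-98168 + (-37927/46096 - 9162/(-24045))/s(5)) = 1/(-98168 + (-37927/46096 - 9162/(-24045))/(312/5 - 1*5)) = 1/(-98168 + (-37927*1/46096 - 9162*(-1/24045))/(312/5 - 5)) = 1/(-98168 + (-37927/46096 + 3054/8015)/(287/5)) = 1/(-98168 - 163207721/369459440*5/287) = 1/(-98168 - 163207721/21206971856) = 1/(-2081846176367529/21206971856) = -21206971856/2081846176367529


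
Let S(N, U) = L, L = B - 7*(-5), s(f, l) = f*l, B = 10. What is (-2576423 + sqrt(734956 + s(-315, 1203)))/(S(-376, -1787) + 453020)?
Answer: -2576423/453065 + sqrt(356011)/453065 ≈ -5.6853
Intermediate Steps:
L = 45 (L = 10 - 7*(-5) = 10 + 35 = 45)
S(N, U) = 45
(-2576423 + sqrt(734956 + s(-315, 1203)))/(S(-376, -1787) + 453020) = (-2576423 + sqrt(734956 - 315*1203))/(45 + 453020) = (-2576423 + sqrt(734956 - 378945))/453065 = (-2576423 + sqrt(356011))*(1/453065) = -2576423/453065 + sqrt(356011)/453065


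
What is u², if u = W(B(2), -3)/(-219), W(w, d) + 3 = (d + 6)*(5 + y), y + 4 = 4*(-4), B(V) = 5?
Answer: 256/5329 ≈ 0.048039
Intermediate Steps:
y = -20 (y = -4 + 4*(-4) = -4 - 16 = -20)
W(w, d) = -93 - 15*d (W(w, d) = -3 + (d + 6)*(5 - 20) = -3 + (6 + d)*(-15) = -3 + (-90 - 15*d) = -93 - 15*d)
u = 16/73 (u = (-93 - 15*(-3))/(-219) = (-93 + 45)*(-1/219) = -48*(-1/219) = 16/73 ≈ 0.21918)
u² = (16/73)² = 256/5329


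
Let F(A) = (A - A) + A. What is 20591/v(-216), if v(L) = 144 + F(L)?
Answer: -20591/72 ≈ -285.99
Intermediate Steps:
F(A) = A (F(A) = 0 + A = A)
v(L) = 144 + L
20591/v(-216) = 20591/(144 - 216) = 20591/(-72) = 20591*(-1/72) = -20591/72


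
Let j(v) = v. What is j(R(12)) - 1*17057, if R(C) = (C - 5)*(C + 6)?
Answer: -16931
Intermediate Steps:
R(C) = (-5 + C)*(6 + C)
j(R(12)) - 1*17057 = (-30 + 12 + 12²) - 1*17057 = (-30 + 12 + 144) - 17057 = 126 - 17057 = -16931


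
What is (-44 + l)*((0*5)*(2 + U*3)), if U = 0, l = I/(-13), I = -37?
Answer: 0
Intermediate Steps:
l = 37/13 (l = -37/(-13) = -37*(-1/13) = 37/13 ≈ 2.8462)
(-44 + l)*((0*5)*(2 + U*3)) = (-44 + 37/13)*((0*5)*(2 + 0*3)) = -0*(2 + 0) = -0*2 = -535/13*0 = 0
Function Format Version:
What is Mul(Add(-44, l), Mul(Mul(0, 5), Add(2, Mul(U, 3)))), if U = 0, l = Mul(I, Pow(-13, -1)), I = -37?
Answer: 0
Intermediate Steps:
l = Rational(37, 13) (l = Mul(-37, Pow(-13, -1)) = Mul(-37, Rational(-1, 13)) = Rational(37, 13) ≈ 2.8462)
Mul(Add(-44, l), Mul(Mul(0, 5), Add(2, Mul(U, 3)))) = Mul(Add(-44, Rational(37, 13)), Mul(Mul(0, 5), Add(2, Mul(0, 3)))) = Mul(Rational(-535, 13), Mul(0, Add(2, 0))) = Mul(Rational(-535, 13), Mul(0, 2)) = Mul(Rational(-535, 13), 0) = 0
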